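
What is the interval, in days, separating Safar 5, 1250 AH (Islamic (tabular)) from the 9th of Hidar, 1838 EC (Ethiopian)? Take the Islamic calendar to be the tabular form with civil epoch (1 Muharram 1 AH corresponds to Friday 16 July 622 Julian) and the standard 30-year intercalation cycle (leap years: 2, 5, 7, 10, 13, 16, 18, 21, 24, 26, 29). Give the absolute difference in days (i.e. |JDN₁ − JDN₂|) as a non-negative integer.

JDN of the first date = 2391078.
JDN of the second date = 2395253.
|2395253 − 2391078| = 4175.

4175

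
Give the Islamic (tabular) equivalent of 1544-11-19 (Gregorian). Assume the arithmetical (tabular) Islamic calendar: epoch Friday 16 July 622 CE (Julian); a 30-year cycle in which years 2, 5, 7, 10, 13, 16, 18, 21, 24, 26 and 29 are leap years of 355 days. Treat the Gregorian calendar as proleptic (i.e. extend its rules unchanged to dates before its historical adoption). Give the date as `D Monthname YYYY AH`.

Julian Day Number of the source date = 2285317.
Converting JDN 2285317 to the tabular Islamic calendar gives 23 Sha'ban 951 AH.

23 Sha'ban 951 AH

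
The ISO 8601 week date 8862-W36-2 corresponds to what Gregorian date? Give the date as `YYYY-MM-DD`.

ISO week 1 of 8862 is the week containing the first Thursday of 8862.
Week 36, day 2 (Tuesday) lands on 8862-09-05.

8862-09-05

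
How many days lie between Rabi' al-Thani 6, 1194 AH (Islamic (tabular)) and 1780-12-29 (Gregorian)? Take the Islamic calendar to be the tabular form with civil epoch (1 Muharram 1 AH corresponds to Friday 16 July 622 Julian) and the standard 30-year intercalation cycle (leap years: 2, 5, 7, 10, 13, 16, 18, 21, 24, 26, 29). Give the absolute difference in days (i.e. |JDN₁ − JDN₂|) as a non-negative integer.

262

JDN of the first date = 2371293.
JDN of the second date = 2371555.
|2371555 − 2371293| = 262.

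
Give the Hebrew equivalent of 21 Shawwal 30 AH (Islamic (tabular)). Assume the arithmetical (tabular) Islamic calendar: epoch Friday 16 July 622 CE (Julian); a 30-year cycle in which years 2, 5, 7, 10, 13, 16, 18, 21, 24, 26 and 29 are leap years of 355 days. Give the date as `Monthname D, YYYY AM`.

Sivan 22, 4411 AM

The source date corresponds to 20 June 651 in the proleptic Gregorian calendar (JDN 1959003).
That day falls on 22 Sivan 4411 AM in the Hebrew calendar.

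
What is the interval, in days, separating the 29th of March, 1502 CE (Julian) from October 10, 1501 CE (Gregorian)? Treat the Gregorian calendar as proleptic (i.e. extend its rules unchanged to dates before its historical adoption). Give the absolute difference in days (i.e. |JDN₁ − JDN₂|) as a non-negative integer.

180

First date → JDN 2269751; second date → JDN 2269571.
The interval is |2269751 − 2269571| = 180 days.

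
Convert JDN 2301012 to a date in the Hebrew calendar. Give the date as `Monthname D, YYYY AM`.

JDN 2301012 is 9 November 1587 in the Gregorian calendar.
In the Hebrew calendar that day is Cheshvan 8, 5348 AM.

Cheshvan 8, 5348 AM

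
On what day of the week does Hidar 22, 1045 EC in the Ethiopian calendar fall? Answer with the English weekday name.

Wednesday

In the proleptic Gregorian calendar this is 24 November 1052 (JDN 2105623).
2105623 ≡ 2 (mod 7); counting from Monday = 0 gives Wednesday.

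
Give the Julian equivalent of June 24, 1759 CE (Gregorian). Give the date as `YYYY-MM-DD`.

The Julian–Gregorian offset here is 11 days (Julian trailing).
24 June 1759 Gregorian − 11 days → 13 June 1759 Julian.

1759-06-13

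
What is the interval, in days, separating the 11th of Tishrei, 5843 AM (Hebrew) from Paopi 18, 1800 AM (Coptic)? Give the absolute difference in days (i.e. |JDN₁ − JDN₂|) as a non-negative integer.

JDN of the first date = 2481772.
JDN of the second date = 2482162.
|2482162 − 2481772| = 390.

390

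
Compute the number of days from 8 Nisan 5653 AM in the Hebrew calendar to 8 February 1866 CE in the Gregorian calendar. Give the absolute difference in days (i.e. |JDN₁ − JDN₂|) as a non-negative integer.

JDN of the first date = 2412548.
JDN of the second date = 2402641.
|2402641 − 2412548| = 9907.

9907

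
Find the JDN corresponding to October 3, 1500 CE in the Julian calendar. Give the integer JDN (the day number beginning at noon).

In the proleptic Gregorian calendar the same day is 13 October 1500.
JDN 2400001 is 17 November 1858 CE (Gregorian), MJD 0; the target day is −130792 days from there, so JDN = 2269209.

2269209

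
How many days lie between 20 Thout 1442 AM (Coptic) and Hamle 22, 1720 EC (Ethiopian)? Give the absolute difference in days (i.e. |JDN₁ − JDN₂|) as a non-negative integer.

JDN of the first date = 2351374.
JDN of the second date = 2352407.
|2352407 − 2351374| = 1033.

1033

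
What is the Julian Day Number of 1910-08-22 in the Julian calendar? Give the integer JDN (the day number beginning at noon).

Equivalently 4 September 1910 (Gregorian).
JDN 2299161 is 15 October 1582 CE (Gregorian); the target day is +119758 days from there, so JDN = 2418919.

2418919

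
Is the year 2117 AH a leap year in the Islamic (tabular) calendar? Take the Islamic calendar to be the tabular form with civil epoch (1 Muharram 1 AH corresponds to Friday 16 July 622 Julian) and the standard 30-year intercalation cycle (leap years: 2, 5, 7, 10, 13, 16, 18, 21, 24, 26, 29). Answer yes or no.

no

Year 2117 AH is year 17 of its 30-year cycle; leap positions are 2, 5, 7, 10, 13, 16, 18, 21, 24, 26, 29, so it is a common year (354 days).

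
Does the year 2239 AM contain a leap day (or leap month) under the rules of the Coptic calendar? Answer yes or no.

2239 mod 4 = 3; in the Coptic calendar a year is leap when year mod 4 = 3, so it is a leap year.

yes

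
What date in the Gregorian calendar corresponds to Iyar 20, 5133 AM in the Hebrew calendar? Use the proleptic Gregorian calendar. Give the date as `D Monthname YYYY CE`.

Julian Day Number of the source date = 2222680.
Converting JDN 2222680 to the Gregorian calendar gives 22 May 1373 CE.

22 May 1373 CE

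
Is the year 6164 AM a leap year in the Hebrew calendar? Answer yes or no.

yes

Hebrew year 6164 is year 8 of its 19-year Metonic cycle; leap years are at positions 3, 6, 8, 11, 14, 17, 19, so it is a leap year (13 months).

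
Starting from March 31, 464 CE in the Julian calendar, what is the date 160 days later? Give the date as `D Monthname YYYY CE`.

Counting 160 days forward from JDN 1890624 reaches JDN 1890784, which is 7 September 464 CE.

7 September 464 CE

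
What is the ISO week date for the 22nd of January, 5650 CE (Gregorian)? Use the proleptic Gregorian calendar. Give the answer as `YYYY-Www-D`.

The weekday is Saturday (ISO weekday 6).
That Saturday belongs to ISO week 3 of ISO year 5650.

5650-W03-6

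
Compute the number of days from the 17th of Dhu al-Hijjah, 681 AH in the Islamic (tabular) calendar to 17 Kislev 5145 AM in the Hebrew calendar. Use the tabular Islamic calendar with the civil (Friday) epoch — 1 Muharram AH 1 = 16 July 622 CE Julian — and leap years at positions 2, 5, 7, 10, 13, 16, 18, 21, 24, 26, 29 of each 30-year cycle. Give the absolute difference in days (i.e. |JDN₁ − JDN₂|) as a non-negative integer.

37150

JDN of the first date = 2189750.
JDN of the second date = 2226900.
|2226900 − 2189750| = 37150.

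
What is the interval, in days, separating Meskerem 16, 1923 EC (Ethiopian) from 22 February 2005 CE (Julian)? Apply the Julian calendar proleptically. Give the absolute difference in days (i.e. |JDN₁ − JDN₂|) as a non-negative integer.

First date → JDN 2426246; second date → JDN 2453437.
The interval is |2426246 − 2453437| = 27191 days.

27191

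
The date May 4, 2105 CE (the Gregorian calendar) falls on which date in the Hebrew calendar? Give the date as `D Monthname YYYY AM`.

Julian Day Number of the source date = 2490019.
Converting JDN 2490019 to the Hebrew calendar gives 19 Iyar 5865 AM.

19 Iyar 5865 AM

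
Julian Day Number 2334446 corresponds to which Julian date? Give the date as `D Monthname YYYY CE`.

14 May 1679 CE

The Gregorian equivalent of JDN 2334446 is 24 May 1679.
In the Julian calendar that day is 14 May 1679 CE.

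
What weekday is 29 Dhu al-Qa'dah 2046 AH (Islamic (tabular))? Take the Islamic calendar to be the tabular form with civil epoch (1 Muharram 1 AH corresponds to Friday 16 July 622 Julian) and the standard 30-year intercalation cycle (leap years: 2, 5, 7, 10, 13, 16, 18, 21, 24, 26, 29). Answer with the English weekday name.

Thursday

In the Gregorian calendar this is 16 July 2607 (JDN 2673443).
Since JDN mod 7 = 3 (0 = Monday), the day is Thursday.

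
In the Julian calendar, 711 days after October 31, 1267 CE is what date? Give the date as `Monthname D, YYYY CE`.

JDN of October 31, 1267 CE = 2184133.
2184133 + 711 = 2184844.
JDN 2184844 in the Julian calendar is October 11, 1269 CE.

October 11, 1269 CE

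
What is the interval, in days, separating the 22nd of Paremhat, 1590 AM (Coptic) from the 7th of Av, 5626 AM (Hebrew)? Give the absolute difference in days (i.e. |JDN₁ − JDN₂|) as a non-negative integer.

JDN of the first date = 2405613.
JDN of the second date = 2402802.
|2402802 − 2405613| = 2811.

2811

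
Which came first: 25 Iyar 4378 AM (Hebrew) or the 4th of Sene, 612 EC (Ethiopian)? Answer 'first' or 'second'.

Converting both to JDN: 1946927 vs 1947662; the smaller is the first.

first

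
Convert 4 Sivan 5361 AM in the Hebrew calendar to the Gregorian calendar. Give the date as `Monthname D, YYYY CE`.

June 4, 1601 CE

Julian Day Number of the source date = 2305968.
Converting JDN 2305968 to the Gregorian calendar gives 4 June 1601 CE.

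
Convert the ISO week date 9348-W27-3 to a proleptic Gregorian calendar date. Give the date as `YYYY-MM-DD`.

9348-07-03

ISO week 1 of 9348 is the week containing the first Thursday of 9348.
Week 27, day 3 (Wednesday) lands on 9348-07-03.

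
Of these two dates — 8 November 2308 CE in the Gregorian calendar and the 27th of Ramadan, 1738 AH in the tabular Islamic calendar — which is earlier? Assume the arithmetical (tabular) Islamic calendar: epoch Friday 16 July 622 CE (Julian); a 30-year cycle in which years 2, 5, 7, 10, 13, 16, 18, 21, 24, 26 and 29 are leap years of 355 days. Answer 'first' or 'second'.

The two dates have Julian Day Numbers 2564351 and 2564237 respectively.
Since 2564237 < 2564351, the second date comes first.

second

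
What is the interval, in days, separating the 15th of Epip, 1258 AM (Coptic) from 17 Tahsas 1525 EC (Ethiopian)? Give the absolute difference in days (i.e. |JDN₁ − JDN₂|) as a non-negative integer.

3495

First date → JDN 2284463; second date → JDN 2280968.
The interval is |2284463 − 2280968| = 3495 days.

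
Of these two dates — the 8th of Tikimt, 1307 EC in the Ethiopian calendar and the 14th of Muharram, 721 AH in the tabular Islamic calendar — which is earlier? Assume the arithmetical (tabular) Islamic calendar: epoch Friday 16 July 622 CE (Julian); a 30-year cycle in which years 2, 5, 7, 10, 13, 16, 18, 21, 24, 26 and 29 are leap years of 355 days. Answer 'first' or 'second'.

first

The two dates have Julian Day Numbers 2201274 and 2203597 respectively.
Since 2201274 < 2203597, the first date comes first.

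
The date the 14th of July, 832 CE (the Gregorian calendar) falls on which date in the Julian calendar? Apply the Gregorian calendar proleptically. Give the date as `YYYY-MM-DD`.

0832-07-10

The Julian–Gregorian offset here is 4 days (Julian trailing).
14 July 832 Gregorian − 4 days → 10 July 832 Julian.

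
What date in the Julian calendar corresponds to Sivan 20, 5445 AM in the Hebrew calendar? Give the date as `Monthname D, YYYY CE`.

Both dates share Julian Day Number 2336667; in the Julian calendar that is 12 June 1685 CE.

June 12, 1685 CE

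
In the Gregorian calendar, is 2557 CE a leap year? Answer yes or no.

2557 is not divisible by 4, so it is a common year.

no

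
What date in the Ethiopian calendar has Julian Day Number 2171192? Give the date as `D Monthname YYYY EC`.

JDN 2171192 is 2 June 1232 in the proleptic Gregorian calendar.
In the Ethiopian calendar that day is 1 Sene 1224 EC.

1 Sene 1224 EC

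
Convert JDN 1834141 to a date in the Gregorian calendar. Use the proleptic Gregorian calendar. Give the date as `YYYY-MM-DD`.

JDN 2451545 is 1 Jan 2000; 1834141 is −617404 days from there.

0309-08-10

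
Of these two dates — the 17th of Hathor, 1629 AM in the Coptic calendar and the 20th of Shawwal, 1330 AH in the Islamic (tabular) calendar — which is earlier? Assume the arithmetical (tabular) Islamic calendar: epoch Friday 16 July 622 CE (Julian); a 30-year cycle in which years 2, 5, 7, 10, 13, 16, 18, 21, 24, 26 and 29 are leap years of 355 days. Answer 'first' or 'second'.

second

Converting both to JDN: 2419733 vs 2419678; the smaller is the second.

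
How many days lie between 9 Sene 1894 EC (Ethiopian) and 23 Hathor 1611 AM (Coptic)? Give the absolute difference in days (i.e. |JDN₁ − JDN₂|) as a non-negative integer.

JDN of the first date = 2415917.
JDN of the second date = 2413164.
|2413164 − 2415917| = 2753.

2753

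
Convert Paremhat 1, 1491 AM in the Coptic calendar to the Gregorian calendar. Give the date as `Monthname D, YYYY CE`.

March 8, 1775 CE

Both dates share Julian Day Number 2369432; in the Gregorian calendar that is 8 March 1775 CE.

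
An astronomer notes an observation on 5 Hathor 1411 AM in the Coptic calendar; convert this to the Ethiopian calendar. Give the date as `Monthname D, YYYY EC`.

Hidar 5, 1687 EC

Both dates share Julian Day Number 2340096; in the Ethiopian calendar that is 5 Hidar 1687 EC.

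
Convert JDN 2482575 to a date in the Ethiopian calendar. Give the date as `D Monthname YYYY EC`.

JDN 2482575 is 15 December 2084 in the Gregorian calendar.
In the Ethiopian calendar that day is 6 Tahsas 2077 EC.

6 Tahsas 2077 EC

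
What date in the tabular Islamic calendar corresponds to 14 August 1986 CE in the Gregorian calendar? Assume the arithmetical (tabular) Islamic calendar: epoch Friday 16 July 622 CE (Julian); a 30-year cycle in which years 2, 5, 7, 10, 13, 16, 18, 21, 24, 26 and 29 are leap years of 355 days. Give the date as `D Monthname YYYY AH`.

Julian Day Number of the source date = 2446657.
Converting JDN 2446657 to the tabular Islamic calendar gives 8 Dhu al-Hijjah 1406 AH.

8 Dhu al-Hijjah 1406 AH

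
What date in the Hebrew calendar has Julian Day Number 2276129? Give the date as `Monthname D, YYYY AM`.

Tishrei 19, 5280 AM

The proleptic Gregorian equivalent of JDN 2276129 is 24 September 1519.
In the Hebrew calendar that day is Tishrei 19, 5280 AM.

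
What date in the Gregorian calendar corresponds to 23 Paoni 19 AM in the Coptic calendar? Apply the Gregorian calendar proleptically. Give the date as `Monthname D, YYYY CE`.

June 18, 303 CE

Julian Day Number of the source date = 1831896.
Converting JDN 1831896 to the Gregorian calendar gives 18 June 303 CE.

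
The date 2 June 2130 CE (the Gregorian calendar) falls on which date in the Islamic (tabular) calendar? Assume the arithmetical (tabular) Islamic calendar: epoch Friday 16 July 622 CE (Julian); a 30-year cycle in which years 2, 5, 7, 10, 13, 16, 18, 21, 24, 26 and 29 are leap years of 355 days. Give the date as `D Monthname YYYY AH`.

Julian Day Number of the source date = 2499179.
Converting JDN 2499179 to the tabular Islamic calendar gives 24 Safar 1555 AH.

24 Safar 1555 AH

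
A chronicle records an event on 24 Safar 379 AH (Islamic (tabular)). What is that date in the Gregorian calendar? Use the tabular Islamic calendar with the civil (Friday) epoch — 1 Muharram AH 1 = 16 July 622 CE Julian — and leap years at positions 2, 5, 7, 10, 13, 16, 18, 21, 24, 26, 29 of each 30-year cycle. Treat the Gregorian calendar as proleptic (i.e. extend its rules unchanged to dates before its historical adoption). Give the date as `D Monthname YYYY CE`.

8 June 989 CE

Both dates share Julian Day Number 2082444; in the Gregorian calendar that is 8 June 989 CE.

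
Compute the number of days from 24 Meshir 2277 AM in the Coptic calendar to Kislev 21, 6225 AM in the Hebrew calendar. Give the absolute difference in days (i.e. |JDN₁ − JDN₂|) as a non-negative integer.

35140

First date → JDN 2656512; second date → JDN 2621372.
The interval is |2656512 − 2621372| = 35140 days.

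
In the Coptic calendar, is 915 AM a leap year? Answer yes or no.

yes

915 mod 4 = 3; in the Coptic calendar a year is leap when year mod 4 = 3, so it is a leap year.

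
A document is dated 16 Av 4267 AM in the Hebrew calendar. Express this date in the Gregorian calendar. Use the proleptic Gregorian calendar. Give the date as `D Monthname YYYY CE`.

Julian Day Number of the source date = 1906462.
Converting JDN 1906462 to the Gregorian calendar gives 13 August 507 CE.

13 August 507 CE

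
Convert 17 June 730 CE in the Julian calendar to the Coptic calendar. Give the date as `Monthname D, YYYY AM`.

Julian Day Number of the source date = 1987858.
Converting JDN 1987858 to the Coptic calendar gives 23 Paoni 446 AM.

Paoni 23, 446 AM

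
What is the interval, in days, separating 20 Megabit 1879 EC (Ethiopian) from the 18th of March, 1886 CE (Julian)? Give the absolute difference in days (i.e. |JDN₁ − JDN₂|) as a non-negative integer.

363

First date → JDN 2410359; second date → JDN 2409996.
The interval is |2410359 − 2409996| = 363 days.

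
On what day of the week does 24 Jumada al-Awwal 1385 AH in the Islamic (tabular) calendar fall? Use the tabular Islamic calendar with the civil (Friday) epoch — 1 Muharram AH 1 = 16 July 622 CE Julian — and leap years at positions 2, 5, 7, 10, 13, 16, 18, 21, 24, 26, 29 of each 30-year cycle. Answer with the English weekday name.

Equivalently 20 September 1965 Gregorian, JDN 2439024.
Since JDN mod 7 = 0 (0 = Monday), the day is Monday.

Monday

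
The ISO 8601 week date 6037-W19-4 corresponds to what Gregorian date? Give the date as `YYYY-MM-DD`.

6037-05-07

ISO week 1 of 6037 is the week containing the first Thursday of 6037.
Week 19, day 4 (Thursday) lands on 6037-05-07.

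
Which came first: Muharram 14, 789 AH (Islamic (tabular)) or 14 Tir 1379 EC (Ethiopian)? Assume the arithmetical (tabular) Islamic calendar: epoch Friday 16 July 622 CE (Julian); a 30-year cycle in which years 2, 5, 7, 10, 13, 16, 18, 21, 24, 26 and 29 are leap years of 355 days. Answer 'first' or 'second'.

second

First date → JDN 2227694; second date → JDN 2227668.
JDN 2227668 < JDN 2227694, so the second date is earlier.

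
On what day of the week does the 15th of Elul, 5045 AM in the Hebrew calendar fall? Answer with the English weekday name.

This is JDN 2190633 (24 August 1285 Gregorian).
2190633 ≡ 4 (mod 7); counting from Monday = 0 gives Friday.

Friday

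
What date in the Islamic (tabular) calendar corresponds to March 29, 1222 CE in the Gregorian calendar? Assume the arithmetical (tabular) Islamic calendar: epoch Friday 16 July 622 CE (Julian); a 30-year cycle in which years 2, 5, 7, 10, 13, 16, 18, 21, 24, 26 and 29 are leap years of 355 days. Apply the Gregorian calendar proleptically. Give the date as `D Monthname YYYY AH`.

6 Safar 619 AH

Both dates share Julian Day Number 2167474; in the tabular Islamic calendar that is 6 Safar 619 AH.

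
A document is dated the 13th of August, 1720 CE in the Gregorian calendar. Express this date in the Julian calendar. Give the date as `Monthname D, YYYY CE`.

The Julian–Gregorian offset here is 11 days (Julian trailing).
13 August 1720 Gregorian − 11 days → 2 August 1720 Julian.

August 2, 1720 CE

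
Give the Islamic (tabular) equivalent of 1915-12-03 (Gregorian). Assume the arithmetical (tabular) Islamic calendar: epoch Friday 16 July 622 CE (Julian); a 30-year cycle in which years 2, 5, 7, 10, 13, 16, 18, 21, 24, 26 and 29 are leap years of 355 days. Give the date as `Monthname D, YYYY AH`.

Muharram 25, 1334 AH

Julian Day Number of the source date = 2420835.
Converting JDN 2420835 to the tabular Islamic calendar gives 25 Muharram 1334 AH.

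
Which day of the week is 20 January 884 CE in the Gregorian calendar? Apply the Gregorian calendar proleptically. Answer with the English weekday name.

Thursday

2043954 ≡ 3 (mod 7); counting from Monday = 0 gives Thursday.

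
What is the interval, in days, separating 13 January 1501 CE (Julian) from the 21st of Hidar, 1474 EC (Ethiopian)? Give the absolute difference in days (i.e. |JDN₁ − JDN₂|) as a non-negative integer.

JDN of the first date = 2269311.
JDN of the second date = 2262314.
|2262314 − 2269311| = 6997.

6997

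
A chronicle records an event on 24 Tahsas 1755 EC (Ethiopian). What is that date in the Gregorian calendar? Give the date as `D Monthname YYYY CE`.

31 December 1762 CE

Julian Day Number of the source date = 2364982.
Converting JDN 2364982 to the Gregorian calendar gives 31 December 1762 CE.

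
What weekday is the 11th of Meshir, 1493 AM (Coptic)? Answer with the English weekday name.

In the Gregorian calendar this is 16 February 1777 (JDN 2370143).
2370143 ≡ 6 (mod 7); counting from Monday = 0 gives Sunday.

Sunday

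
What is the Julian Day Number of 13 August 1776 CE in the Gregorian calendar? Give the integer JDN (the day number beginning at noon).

JDN 2451545 is 1 January 2000 CE (Gregorian); the target day is −81589 days from there, so JDN = 2369956.

2369956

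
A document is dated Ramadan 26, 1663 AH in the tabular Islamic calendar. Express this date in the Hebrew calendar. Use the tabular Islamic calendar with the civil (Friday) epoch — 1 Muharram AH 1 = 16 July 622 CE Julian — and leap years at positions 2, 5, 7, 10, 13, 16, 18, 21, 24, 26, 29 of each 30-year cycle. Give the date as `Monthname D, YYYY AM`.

Julian Day Number of the source date = 2537658.
Converting JDN 2537658 to the Hebrew calendar gives 26 Tishrei 5996 AM.

Tishrei 26, 5996 AM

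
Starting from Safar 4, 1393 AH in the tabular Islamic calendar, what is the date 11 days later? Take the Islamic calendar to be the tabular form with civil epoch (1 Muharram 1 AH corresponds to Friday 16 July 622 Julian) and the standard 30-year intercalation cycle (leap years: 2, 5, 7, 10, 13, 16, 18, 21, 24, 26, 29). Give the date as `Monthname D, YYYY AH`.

Safar 15, 1393 AH

JDN of Safar 4, 1393 AH = 2441751.
2441751 + 11 = 2441762.
JDN 2441762 in the tabular Islamic calendar is Safar 15, 1393 AH.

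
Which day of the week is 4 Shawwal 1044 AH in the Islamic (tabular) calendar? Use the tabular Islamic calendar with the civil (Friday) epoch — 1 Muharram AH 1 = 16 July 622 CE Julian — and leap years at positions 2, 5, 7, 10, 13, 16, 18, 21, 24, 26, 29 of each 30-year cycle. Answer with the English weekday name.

This is JDN 2318313 (23 March 1635 Gregorian).
Since JDN mod 7 = 4 (0 = Monday), the day is Friday.

Friday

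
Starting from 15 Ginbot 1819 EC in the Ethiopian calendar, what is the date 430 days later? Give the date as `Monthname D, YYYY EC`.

JDN of 15 Ginbot 1819 EC = 2388499.
2388499 + 430 = 2388929.
JDN 2388929 in the Ethiopian calendar is Hamle 19, 1820 EC.

Hamle 19, 1820 EC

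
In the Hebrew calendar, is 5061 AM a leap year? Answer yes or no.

Hebrew year 5061 is year 7 of its 19-year Metonic cycle; leap years are at positions 3, 6, 8, 11, 14, 17, 19, so it is a common year (12 months).

no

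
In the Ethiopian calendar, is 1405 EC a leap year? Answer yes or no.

1405 mod 4 = 1; in the Ethiopian calendar a year is leap when year mod 4 = 3, so it is a common year.

no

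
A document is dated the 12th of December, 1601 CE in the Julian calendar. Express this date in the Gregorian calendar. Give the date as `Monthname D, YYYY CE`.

For dates in this range the Gregorian date is 10 days ahead of the Julian.
12 December 1601 Julian + 10 days → 22 December 1601 Gregorian.

December 22, 1601 CE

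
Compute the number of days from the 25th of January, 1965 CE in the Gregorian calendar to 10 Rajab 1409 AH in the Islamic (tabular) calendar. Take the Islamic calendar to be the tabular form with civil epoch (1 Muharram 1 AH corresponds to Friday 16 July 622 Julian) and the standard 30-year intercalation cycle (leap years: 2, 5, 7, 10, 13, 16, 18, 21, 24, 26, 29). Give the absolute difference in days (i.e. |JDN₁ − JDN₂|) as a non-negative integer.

8788

First date → JDN 2438786; second date → JDN 2447574.
The interval is |2438786 − 2447574| = 8788 days.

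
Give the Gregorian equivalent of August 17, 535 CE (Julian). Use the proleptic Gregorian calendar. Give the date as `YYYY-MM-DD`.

At this point the Julian calendar is 2 days behind the Gregorian.
17 August 535 Julian + 2 days → 19 August 535 Gregorian.

0535-08-19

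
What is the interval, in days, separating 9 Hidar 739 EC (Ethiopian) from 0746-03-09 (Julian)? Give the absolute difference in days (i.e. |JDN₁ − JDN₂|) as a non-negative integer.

241

JDN of the first date = 1993843.
JDN of the second date = 1993602.
|1993602 − 1993843| = 241.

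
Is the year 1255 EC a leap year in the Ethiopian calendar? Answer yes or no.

yes

1255 mod 4 = 3; in the Ethiopian calendar a year is leap when year mod 4 = 3, so it is a leap year.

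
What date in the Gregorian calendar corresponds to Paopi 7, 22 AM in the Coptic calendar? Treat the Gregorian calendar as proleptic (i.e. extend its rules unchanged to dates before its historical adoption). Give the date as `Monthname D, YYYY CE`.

Both dates share Julian Day Number 1832736; in the Gregorian calendar that is 5 October 305 CE.

October 5, 305 CE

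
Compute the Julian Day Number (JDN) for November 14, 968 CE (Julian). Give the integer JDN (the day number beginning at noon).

In the proleptic Gregorian calendar the same day is 19 November 968.
JDN 2299161 is 15 October 1582 CE (Gregorian); the target day is −224223 days from there, so JDN = 2074938.

2074938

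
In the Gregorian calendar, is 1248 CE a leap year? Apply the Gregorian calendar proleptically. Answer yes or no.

1248 is divisible by 4 and not by 100, so it is a leap year.

yes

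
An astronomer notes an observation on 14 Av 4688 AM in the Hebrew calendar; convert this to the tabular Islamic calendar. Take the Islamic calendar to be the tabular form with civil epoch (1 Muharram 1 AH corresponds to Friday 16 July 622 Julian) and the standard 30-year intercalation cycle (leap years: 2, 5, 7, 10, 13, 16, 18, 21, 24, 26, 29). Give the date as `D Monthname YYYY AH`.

The source date corresponds to 8 August 928 in the proleptic Gregorian calendar (JDN 2060225).
That day falls on 13 Jumada al-Thani 316 AH in the tabular Islamic calendar.

13 Jumada al-Thani 316 AH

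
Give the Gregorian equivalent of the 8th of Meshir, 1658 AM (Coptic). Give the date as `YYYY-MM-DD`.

1942-02-15

Julian Day Number of the source date = 2430406.
Converting JDN 2430406 to the Gregorian calendar gives 15 February 1942 CE.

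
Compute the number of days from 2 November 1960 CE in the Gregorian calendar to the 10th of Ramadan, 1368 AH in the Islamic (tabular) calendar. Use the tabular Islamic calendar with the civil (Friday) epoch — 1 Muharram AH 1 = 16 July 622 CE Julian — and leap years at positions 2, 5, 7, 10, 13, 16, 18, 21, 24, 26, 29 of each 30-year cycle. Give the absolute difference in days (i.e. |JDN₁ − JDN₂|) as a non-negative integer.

4137

First date → JDN 2437241; second date → JDN 2433104.
The interval is |2437241 − 2433104| = 4137 days.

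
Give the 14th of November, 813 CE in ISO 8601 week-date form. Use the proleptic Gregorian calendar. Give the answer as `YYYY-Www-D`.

0813-W46-4

The weekday is Thursday (ISO weekday 4).
That Thursday belongs to ISO week 46 of ISO year 813.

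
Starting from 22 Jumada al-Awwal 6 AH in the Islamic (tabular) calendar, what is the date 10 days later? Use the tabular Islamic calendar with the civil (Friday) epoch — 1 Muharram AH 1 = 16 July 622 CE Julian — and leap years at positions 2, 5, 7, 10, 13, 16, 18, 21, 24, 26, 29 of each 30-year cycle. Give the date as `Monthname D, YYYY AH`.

Jumada al-Thani 2, 6 AH

Counting 10 days forward from JDN 1950351 reaches JDN 1950361, which is Jumada al-Thani 2, 6 AH.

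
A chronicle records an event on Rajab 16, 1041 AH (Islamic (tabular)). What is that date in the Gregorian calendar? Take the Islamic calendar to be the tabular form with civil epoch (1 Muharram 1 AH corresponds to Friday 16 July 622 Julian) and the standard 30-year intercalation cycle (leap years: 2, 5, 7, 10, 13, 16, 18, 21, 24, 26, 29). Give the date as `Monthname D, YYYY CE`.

Julian Day Number of the source date = 2317173.
Converting JDN 2317173 to the Gregorian calendar gives 7 February 1632 CE.

February 7, 1632 CE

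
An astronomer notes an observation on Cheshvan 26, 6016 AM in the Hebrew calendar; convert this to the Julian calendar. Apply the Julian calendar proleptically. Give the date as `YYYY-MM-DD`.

2255-11-11

The source date corresponds to 26 November 2255 in the Gregorian calendar (JDN 2545011).
That day falls on 11 November 2255 CE in the Julian calendar.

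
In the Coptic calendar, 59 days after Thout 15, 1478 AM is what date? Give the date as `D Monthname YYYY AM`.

14 Hathor 1478 AM

The starting date is JDN 2364518; 2364518 + 59 = 2364577.
JDN 2364577 corresponds to 14 Hathor 1478 AM.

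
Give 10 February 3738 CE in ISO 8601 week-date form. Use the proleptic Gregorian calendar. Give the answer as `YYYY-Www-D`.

3738-W07-1

The weekday is Monday (ISO weekday 1).
That Monday belongs to ISO week 7 of ISO year 3738.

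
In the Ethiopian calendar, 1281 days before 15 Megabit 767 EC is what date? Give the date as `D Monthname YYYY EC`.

The starting date is JDN 2004196; 2004196 − 1281 = 2002915.
JDN 2002915 corresponds to 9 Meskerem 764 EC.

9 Meskerem 764 EC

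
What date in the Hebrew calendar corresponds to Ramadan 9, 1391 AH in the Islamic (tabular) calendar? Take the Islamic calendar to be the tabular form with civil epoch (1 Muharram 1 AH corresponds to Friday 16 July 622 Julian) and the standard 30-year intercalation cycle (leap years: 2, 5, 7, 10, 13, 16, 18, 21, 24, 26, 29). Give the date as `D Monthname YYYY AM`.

The source date corresponds to 29 October 1971 in the Gregorian calendar (JDN 2441254).
That day falls on 10 Cheshvan 5732 AM in the Hebrew calendar.

10 Cheshvan 5732 AM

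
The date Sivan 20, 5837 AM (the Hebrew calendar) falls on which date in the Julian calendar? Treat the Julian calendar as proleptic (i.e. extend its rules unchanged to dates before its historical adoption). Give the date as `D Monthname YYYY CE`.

Both dates share Julian Day Number 2479831; in the Julian calendar that is 29 May 2077 CE.

29 May 2077 CE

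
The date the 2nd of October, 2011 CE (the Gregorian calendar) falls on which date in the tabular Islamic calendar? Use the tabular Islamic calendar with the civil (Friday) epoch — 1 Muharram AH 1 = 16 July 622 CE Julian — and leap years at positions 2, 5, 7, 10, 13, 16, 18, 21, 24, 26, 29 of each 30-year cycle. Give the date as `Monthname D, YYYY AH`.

Dhu al-Qa'dah 4, 1432 AH

Julian Day Number of the source date = 2455837.
Converting JDN 2455837 to the tabular Islamic calendar gives 4 Dhu al-Qa'dah 1432 AH.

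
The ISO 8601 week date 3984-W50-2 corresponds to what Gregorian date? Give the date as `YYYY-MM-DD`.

ISO week 1 of 3984 is the week containing the first Thursday of 3984.
Week 50, day 2 (Tuesday) lands on 3984-12-11.

3984-12-11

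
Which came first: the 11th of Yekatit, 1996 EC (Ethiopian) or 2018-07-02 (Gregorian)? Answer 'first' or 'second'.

The two dates have Julian Day Numbers 2453055 and 2458302 respectively.
Since 2453055 < 2458302, the first date comes first.

first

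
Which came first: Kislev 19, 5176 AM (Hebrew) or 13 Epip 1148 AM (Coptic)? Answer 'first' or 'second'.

Converting both to JDN: 2238211 vs 2244284; the smaller is the first.

first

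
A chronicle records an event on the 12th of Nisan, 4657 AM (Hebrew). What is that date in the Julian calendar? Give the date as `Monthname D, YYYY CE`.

March 19, 897 CE

Both dates share Julian Day Number 2048765; in the Julian calendar that is 19 March 897 CE.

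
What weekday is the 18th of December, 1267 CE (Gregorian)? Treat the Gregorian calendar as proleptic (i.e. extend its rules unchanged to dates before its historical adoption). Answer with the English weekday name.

2184174 ≡ 6 (mod 7); counting from Monday = 0 gives Sunday.

Sunday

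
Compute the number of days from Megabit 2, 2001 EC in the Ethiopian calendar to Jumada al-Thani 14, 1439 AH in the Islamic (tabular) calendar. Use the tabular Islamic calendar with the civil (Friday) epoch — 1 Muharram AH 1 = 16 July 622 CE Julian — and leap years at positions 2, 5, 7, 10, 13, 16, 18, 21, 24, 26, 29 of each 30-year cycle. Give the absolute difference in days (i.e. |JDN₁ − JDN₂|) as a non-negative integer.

JDN of the first date = 2454902.
JDN of the second date = 2458180.
|2458180 − 2454902| = 3278.

3278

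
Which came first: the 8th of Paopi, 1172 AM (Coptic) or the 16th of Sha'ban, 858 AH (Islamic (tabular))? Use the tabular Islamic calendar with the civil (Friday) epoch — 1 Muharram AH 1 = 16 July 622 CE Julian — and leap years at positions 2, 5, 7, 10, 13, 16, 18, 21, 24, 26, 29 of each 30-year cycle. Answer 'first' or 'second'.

Converting both to JDN: 2252775 vs 2252354; the smaller is the second.

second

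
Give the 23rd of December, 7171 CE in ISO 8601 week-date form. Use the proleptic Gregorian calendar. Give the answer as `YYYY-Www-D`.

The weekday is Thursday (ISO weekday 4).
That Thursday belongs to ISO week 51 of ISO year 7171.

7171-W51-4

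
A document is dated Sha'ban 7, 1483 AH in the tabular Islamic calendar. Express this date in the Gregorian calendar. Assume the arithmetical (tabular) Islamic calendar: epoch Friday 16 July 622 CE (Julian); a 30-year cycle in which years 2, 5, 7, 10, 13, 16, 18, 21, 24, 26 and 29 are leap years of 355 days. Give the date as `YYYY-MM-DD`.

2060-12-30

Both dates share Julian Day Number 2473824; in the Gregorian calendar that is 30 December 2060 CE.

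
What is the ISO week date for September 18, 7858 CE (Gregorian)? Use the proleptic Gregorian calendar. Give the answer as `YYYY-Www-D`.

The weekday is Saturday (ISO weekday 6).
That Saturday belongs to ISO week 37 of ISO year 7858.

7858-W37-6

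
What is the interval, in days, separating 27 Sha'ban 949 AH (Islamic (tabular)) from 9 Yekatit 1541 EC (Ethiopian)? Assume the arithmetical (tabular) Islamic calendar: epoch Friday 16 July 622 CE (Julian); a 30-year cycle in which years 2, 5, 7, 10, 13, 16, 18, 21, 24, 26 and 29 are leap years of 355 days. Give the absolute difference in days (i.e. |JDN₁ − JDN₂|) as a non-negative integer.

JDN of the first date = 2284613.
JDN of the second date = 2286864.
|2286864 − 2284613| = 2251.

2251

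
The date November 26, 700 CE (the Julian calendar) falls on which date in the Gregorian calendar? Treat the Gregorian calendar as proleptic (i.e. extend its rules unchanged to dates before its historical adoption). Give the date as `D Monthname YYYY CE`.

30 November 700 CE

For dates in this range the Gregorian date is 4 days ahead of the Julian.
26 November 700 Julian + 4 days → 30 November 700 Gregorian.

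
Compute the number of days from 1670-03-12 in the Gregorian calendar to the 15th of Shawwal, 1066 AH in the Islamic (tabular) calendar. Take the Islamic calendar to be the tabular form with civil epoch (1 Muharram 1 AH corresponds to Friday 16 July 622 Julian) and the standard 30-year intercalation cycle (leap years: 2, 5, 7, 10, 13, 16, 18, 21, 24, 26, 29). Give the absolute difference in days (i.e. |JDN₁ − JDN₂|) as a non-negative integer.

4966

JDN of the first date = 2331086.
JDN of the second date = 2326120.
|2326120 − 2331086| = 4966.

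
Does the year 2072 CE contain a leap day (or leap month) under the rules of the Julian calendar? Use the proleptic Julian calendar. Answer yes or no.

yes

2072 mod 4 = 0, so it is a leap year in the Julian calendar.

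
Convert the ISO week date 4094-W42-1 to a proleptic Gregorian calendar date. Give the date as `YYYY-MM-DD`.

ISO week 1 of 4094 is the week containing the first Thursday of 4094.
Week 42, day 1 (Monday) lands on 4094-10-18.

4094-10-18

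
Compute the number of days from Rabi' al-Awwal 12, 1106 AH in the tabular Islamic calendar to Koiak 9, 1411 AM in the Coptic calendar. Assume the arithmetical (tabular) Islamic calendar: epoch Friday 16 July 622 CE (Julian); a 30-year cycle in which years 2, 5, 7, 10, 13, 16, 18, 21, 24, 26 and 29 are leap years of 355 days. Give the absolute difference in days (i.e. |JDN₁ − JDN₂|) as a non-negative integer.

JDN of the first date = 2340085.
JDN of the second date = 2340130.
|2340130 − 2340085| = 45.

45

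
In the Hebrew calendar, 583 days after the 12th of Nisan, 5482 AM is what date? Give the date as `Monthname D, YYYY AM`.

Cheshvan 5, 5484 AM

The starting date is JDN 2350096; 2350096 + 583 = 2350679.
JDN 2350679 corresponds to Cheshvan 5, 5484 AM.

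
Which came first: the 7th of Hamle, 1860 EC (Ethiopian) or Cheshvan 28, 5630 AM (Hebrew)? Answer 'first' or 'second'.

First date → JDN 2403527; second date → JDN 2404004.
JDN 2403527 < JDN 2404004, so the first date is earlier.

first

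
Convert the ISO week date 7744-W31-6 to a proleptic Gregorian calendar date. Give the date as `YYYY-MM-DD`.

ISO week 1 of 7744 is the week containing the first Thursday of 7744.
Week 31, day 6 (Saturday) lands on 7744-08-01.

7744-08-01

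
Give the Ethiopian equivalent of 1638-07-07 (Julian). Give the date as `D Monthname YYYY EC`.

The source date corresponds to 17 July 1638 in the Gregorian calendar (JDN 2319525).
That day falls on 13 Hamle 1630 EC in the Ethiopian calendar.

13 Hamle 1630 EC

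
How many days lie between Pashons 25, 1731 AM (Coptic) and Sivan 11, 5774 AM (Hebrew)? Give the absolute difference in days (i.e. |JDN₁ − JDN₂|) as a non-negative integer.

358

JDN of the first date = 2457176.
JDN of the second date = 2456818.
|2456818 − 2457176| = 358.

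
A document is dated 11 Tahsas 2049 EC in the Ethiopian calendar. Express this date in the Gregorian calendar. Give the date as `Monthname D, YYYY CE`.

December 20, 2056 CE

Both dates share Julian Day Number 2472353; in the Gregorian calendar that is 20 December 2056 CE.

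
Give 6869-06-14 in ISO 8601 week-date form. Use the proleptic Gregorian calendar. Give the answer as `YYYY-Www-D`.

The weekday is Friday (ISO weekday 5).
That Friday belongs to ISO week 24 of ISO year 6869.

6869-W24-5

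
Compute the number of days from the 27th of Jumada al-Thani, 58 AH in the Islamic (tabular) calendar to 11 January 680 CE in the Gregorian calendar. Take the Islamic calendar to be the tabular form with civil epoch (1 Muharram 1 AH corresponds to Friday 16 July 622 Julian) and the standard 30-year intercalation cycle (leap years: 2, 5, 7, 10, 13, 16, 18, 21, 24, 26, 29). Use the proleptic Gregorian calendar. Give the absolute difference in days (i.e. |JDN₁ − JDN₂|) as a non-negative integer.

622

JDN of the first date = 1968813.
JDN of the second date = 1969435.
|1969435 − 1968813| = 622.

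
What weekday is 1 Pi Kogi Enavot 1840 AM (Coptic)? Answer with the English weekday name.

Equivalently 7 September 2124 Gregorian, JDN 2497085.
Since JDN mod 7 = 3 (0 = Monday), the day is Thursday.

Thursday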